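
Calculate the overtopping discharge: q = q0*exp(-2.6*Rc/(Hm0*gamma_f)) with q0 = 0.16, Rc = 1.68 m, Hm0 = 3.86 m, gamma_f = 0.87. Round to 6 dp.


q = q0 * exp(-2.6 * Rc / (Hm0 * gamma_f))
Exponent = -2.6 * 1.68 / (3.86 * 0.87)
= -2.6 * 1.68 / 3.3582
= -1.300697
exp(-1.300697) = 0.272342
q = 0.16 * 0.272342
q = 0.043575 m^3/s/m

0.043575


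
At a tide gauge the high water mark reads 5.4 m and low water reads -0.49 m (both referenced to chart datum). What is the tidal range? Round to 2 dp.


Tidal range = High water - Low water
Tidal range = 5.4 - (-0.49)
Tidal range = 5.89 m

5.89


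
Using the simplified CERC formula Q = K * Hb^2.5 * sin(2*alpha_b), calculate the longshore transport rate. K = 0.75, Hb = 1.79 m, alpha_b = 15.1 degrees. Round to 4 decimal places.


Q = K * Hb^2.5 * sin(2 * alpha_b)
Hb^2.5 = 1.79^2.5 = 4.286794
sin(2 * 15.1) = sin(30.2) = 0.503020
Q = 0.75 * 4.286794 * 0.503020
Q = 1.6173 m^3/s

1.6173


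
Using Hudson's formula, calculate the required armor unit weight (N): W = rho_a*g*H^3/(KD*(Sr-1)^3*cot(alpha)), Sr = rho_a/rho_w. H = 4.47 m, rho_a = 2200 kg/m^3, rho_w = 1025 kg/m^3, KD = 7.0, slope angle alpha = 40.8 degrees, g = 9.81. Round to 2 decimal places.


Sr = rho_a / rho_w = 2200 / 1025 = 2.146341
(Sr - 1) = 1.146341
(Sr - 1)^3 = 1.506406
cot(40.8) = 1 / tan(40.8) = 1 / 0.863177 = 1.158511
Numerator = 2200 * 9.81 * 4.47^3 = 1927588.1936
Denominator = 7.0 * 1.506406 * 1.158511 = 12.216316
W = 1927588.1936 / 12.216316
W = 157788.01 N

157788.01


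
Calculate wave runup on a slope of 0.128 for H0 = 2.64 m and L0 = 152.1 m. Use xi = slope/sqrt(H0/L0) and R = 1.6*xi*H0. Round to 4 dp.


xi = slope / sqrt(H0/L0)
H0/L0 = 2.64/152.1 = 0.017357
sqrt(0.017357) = 0.131746
xi = 0.128 / 0.131746 = 0.971567
R = 1.6 * xi * H0 = 1.6 * 0.971567 * 2.64
R = 4.1039 m

4.1039


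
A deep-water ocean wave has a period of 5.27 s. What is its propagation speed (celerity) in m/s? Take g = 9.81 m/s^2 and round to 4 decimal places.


We use the deep-water celerity formula:
C = g * T / (2 * pi)
C = 9.81 * 5.27 / (2 * 3.14159...)
C = 51.698700 / 6.283185
C = 8.2281 m/s

8.2281


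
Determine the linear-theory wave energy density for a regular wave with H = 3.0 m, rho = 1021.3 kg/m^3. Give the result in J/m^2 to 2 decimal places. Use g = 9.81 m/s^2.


E = (1/8) * rho * g * H^2
E = (1/8) * 1021.3 * 9.81 * 3.0^2
E = 0.125 * 1021.3 * 9.81 * 9.0000
E = 11271.32 J/m^2

11271.32


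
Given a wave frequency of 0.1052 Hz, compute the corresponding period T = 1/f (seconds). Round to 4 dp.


T = 1 / f
T = 1 / 0.1052
T = 9.5057 s

9.5057


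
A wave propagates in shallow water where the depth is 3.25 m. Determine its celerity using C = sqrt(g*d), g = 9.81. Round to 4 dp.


Using the shallow-water approximation:
C = sqrt(g * d) = sqrt(9.81 * 3.25)
C = sqrt(31.8825)
C = 5.6465 m/s

5.6465


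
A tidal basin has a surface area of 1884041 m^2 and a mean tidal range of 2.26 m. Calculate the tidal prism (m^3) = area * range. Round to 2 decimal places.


Tidal prism = Area * Tidal range
P = 1884041 * 2.26
P = 4257932.66 m^3

4257932.66


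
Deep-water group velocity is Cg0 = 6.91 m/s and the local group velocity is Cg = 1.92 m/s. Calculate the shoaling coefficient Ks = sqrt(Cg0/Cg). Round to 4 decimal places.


Ks = sqrt(Cg0 / Cg)
Ks = sqrt(6.91 / 1.92)
Ks = sqrt(3.5990)
Ks = 1.8971

1.8971


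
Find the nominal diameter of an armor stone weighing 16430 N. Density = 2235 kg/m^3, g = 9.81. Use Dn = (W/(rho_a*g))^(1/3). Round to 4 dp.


V = W / (rho_a * g)
V = 16430 / (2235 * 9.81)
V = 16430 / 21925.35
V = 0.749361 m^3
Dn = V^(1/3) = 0.749361^(1/3)
Dn = 0.9083 m

0.9083


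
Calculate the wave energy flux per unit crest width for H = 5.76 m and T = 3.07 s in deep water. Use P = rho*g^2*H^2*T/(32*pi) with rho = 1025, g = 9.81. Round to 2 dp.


P = rho * g^2 * H^2 * T / (32 * pi)
P = 1025 * 9.81^2 * 5.76^2 * 3.07 / (32 * pi)
P = 1025 * 96.2361 * 33.1776 * 3.07 / 100.53096
P = 99941.39 W/m

99941.39


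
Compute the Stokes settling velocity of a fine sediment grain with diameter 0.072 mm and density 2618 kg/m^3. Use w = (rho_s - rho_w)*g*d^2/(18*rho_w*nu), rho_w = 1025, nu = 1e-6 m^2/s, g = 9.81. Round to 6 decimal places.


w = (rho_s - rho_w) * g * d^2 / (18 * rho_w * nu)
d = 0.072 mm = 0.000072 m
rho_s - rho_w = 2618 - 1025 = 1593
Numerator = 1593 * 9.81 * (0.000072)^2 = 0.000081012079
Denominator = 18 * 1025 * 1e-6 = 0.018450
w = 0.004391 m/s

0.004391


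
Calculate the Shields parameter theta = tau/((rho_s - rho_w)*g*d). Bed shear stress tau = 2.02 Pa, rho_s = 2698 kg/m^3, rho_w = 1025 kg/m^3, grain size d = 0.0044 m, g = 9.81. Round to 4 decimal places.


theta = tau / ((rho_s - rho_w) * g * d)
rho_s - rho_w = 2698 - 1025 = 1673
Denominator = 1673 * 9.81 * 0.0044 = 72.213372
theta = 2.02 / 72.213372
theta = 0.0280

0.0280


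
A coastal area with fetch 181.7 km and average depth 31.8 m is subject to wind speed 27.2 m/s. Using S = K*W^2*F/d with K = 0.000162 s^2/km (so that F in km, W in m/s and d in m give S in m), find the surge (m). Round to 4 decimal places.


S = K * W^2 * F / d
W^2 = 27.2^2 = 739.84
S = 0.000162 * 739.84 * 181.7 / 31.8
Numerator = 0.000162 * 739.84 * 181.7 = 21.777486
S = 21.777486 / 31.8 = 0.6848 m

0.6848


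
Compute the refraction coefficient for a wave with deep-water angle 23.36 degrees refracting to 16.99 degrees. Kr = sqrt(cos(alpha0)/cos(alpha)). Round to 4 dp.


Kr = sqrt(cos(alpha0) / cos(alpha))
cos(23.36) = 0.918032
cos(16.99) = 0.956356
Kr = sqrt(0.918032 / 0.956356)
Kr = sqrt(0.959927)
Kr = 0.9798

0.9798


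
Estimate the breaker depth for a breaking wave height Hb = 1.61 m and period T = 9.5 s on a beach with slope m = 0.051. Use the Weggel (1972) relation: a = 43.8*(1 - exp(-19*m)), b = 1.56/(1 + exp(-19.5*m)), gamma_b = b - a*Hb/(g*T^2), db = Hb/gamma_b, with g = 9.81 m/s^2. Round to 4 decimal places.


a = 43.8 * (1 - exp(-19 * m))
exp(-19 * 0.051) = exp(-0.9690) = 0.379462
a = 43.8 * (1 - 0.379462) = 27.179551
b = 1.56 / (1 + exp(-19.5 * m))
exp(-19.5 * 0.051) = exp(-0.9945) = 0.369908
b = 1.56 / (1 + 0.369908) = 1.138762
Hb / (g * T^2) = 1.61 / (9.81 * 9.5^2) = 1.61 / 885.3525 = 0.00181848
gamma_b = b - a * Hb/(g*T^2) = 1.138762 - 27.179551 * 0.00181848 = 1.089337
db = Hb / gamma_b = 1.61 / 1.089337
db = 1.4780 m

1.4780


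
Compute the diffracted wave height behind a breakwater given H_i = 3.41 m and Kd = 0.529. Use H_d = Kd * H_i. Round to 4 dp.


H_d = Kd * H_i
H_d = 0.529 * 3.41
H_d = 1.8039 m

1.8039


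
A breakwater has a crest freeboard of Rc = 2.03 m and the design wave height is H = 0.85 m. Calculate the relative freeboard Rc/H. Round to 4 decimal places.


Relative freeboard = Rc / H
= 2.03 / 0.85
= 2.3882

2.3882


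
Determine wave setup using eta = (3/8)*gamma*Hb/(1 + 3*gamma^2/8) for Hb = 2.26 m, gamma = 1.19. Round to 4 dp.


eta = (3/8) * gamma * Hb / (1 + 3*gamma^2/8)
Numerator = (3/8) * 1.19 * 2.26 = 1.008525
Denominator = 1 + 3*1.19^2/8 = 1 + 0.531038 = 1.531038
eta = 1.008525 / 1.531038
eta = 0.6587 m

0.6587


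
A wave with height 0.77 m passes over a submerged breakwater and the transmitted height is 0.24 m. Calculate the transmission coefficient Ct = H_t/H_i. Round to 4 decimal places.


Ct = H_t / H_i
Ct = 0.24 / 0.77
Ct = 0.3117

0.3117


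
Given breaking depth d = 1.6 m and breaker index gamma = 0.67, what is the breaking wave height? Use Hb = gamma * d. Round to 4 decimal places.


Hb = gamma * d
Hb = 0.67 * 1.6
Hb = 1.0720 m

1.0720


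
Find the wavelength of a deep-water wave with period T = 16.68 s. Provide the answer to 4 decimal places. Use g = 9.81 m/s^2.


L0 = g * T^2 / (2 * pi)
L0 = 9.81 * 16.68^2 / (2 * pi)
L0 = 9.81 * 278.2224 / 6.28319
L0 = 2729.3617 / 6.28319
L0 = 434.3914 m

434.3914


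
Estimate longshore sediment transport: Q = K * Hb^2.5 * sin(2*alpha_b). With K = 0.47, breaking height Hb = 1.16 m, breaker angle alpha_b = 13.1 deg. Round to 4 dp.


Q = K * Hb^2.5 * sin(2 * alpha_b)
Hb^2.5 = 1.16^2.5 = 1.449256
sin(2 * 13.1) = sin(26.2) = 0.441506
Q = 0.47 * 1.449256 * 0.441506
Q = 0.3007 m^3/s

0.3007


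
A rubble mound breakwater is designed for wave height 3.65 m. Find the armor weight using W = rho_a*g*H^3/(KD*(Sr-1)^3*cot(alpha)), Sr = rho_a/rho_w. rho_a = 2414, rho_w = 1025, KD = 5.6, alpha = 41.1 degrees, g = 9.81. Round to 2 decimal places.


Sr = rho_a / rho_w = 2414 / 1025 = 2.355122
(Sr - 1) = 1.355122
(Sr - 1)^3 = 2.488486
cot(41.1) = 1 / tan(41.1) = 1 / 0.872356 = 1.146322
Numerator = 2414 * 9.81 * 3.65^3 = 1151555.4803
Denominator = 5.6 * 2.488486 * 1.146322 = 15.974586
W = 1151555.4803 / 15.974586
W = 72086.72 N

72086.72


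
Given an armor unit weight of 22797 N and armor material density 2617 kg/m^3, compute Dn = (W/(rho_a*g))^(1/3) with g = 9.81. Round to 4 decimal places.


V = W / (rho_a * g)
V = 22797 / (2617 * 9.81)
V = 22797 / 25672.77
V = 0.887984 m^3
Dn = V^(1/3) = 0.887984^(1/3)
Dn = 0.9612 m

0.9612


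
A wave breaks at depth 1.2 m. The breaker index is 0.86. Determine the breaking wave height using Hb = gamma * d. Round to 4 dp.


Hb = gamma * d
Hb = 0.86 * 1.2
Hb = 1.0320 m

1.0320


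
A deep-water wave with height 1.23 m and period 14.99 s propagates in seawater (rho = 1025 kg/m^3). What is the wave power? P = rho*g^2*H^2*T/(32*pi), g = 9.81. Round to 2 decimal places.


P = rho * g^2 * H^2 * T / (32 * pi)
P = 1025 * 9.81^2 * 1.23^2 * 14.99 / (32 * pi)
P = 1025 * 96.2361 * 1.5129 * 14.99 / 100.53096
P = 22252.25 W/m

22252.25


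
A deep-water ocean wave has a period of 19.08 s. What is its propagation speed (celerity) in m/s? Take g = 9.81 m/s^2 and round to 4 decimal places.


We use the deep-water celerity formula:
C = g * T / (2 * pi)
C = 9.81 * 19.08 / (2 * 3.14159...)
C = 187.174800 / 6.283185
C = 29.7898 m/s

29.7898


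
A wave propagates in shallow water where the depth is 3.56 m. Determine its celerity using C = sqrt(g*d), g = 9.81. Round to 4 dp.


Using the shallow-water approximation:
C = sqrt(g * d) = sqrt(9.81 * 3.56)
C = sqrt(34.9236)
C = 5.9096 m/s

5.9096


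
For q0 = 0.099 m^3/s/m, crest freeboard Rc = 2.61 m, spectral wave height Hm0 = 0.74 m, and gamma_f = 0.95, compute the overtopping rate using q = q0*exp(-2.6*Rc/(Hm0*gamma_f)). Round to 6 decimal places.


q = q0 * exp(-2.6 * Rc / (Hm0 * gamma_f))
Exponent = -2.6 * 2.61 / (0.74 * 0.95)
= -2.6 * 2.61 / 0.7030
= -9.652916
exp(-9.652916) = 0.000064
q = 0.099 * 0.000064
q = 0.000006 m^3/s/m

0.000006


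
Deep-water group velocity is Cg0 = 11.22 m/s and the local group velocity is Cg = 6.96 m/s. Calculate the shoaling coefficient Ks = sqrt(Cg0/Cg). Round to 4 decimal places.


Ks = sqrt(Cg0 / Cg)
Ks = sqrt(11.22 / 6.96)
Ks = sqrt(1.6121)
Ks = 1.2697

1.2697


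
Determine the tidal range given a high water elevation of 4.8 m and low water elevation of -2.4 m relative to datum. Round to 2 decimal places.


Tidal range = High water - Low water
Tidal range = 4.8 - (-2.4)
Tidal range = 7.20 m

7.20


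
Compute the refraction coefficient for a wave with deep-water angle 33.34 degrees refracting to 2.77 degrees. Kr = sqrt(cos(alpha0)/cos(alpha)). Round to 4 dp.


Kr = sqrt(cos(alpha0) / cos(alpha))
cos(33.34) = 0.835424
cos(2.77) = 0.998832
Kr = sqrt(0.835424 / 0.998832)
Kr = sqrt(0.836401)
Kr = 0.9145

0.9145


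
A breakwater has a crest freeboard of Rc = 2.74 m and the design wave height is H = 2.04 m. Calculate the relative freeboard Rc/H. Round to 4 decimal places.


Relative freeboard = Rc / H
= 2.74 / 2.04
= 1.3431

1.3431


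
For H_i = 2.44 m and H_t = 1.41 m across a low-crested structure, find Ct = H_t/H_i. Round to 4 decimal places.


Ct = H_t / H_i
Ct = 1.41 / 2.44
Ct = 0.5779

0.5779


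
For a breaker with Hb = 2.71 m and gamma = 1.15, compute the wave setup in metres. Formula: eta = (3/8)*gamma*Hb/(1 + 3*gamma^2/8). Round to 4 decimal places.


eta = (3/8) * gamma * Hb / (1 + 3*gamma^2/8)
Numerator = (3/8) * 1.15 * 2.71 = 1.168687
Denominator = 1 + 3*1.15^2/8 = 1 + 0.495938 = 1.495938
eta = 1.168687 / 1.495938
eta = 0.7812 m

0.7812


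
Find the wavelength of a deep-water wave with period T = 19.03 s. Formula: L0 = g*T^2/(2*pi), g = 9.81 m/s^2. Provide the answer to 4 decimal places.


L0 = g * T^2 / (2 * pi)
L0 = 9.81 * 19.03^2 / (2 * pi)
L0 = 9.81 * 362.1409 / 6.28319
L0 = 3552.6022 / 6.28319
L0 = 565.4142 m

565.4142


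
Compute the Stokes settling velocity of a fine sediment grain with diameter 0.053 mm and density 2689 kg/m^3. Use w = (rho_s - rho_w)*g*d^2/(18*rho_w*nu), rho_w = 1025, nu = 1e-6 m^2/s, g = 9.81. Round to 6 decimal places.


w = (rho_s - rho_w) * g * d^2 / (18 * rho_w * nu)
d = 0.053 mm = 0.000053 m
rho_s - rho_w = 2689 - 1025 = 1664
Numerator = 1664 * 9.81 * (0.000053)^2 = 0.000045853667
Denominator = 18 * 1025 * 1e-6 = 0.018450
w = 0.002485 m/s

0.002485


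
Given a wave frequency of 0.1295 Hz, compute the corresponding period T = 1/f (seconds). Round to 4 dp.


T = 1 / f
T = 1 / 0.1295
T = 7.7220 s

7.7220


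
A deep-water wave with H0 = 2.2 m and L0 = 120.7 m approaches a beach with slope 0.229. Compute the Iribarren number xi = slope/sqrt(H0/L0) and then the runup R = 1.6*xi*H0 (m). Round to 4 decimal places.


xi = slope / sqrt(H0/L0)
H0/L0 = 2.2/120.7 = 0.018227
sqrt(0.018227) = 0.135007
xi = 0.229 / 0.135007 = 1.696203
R = 1.6 * xi * H0 = 1.6 * 1.696203 * 2.2
R = 5.9706 m

5.9706


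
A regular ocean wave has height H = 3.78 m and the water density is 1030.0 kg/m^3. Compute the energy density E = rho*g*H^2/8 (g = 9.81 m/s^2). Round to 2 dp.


E = (1/8) * rho * g * H^2
E = (1/8) * 1030.0 * 9.81 * 3.78^2
E = 0.125 * 1030.0 * 9.81 * 14.2884
E = 18046.79 J/m^2

18046.79


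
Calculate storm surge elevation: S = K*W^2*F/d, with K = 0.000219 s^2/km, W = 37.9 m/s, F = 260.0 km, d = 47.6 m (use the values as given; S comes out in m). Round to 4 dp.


S = K * W^2 * F / d
W^2 = 37.9^2 = 1436.41
S = 0.000219 * 1436.41 * 260.0 / 47.6
Numerator = 0.000219 * 1436.41 * 260.0 = 81.789185
S = 81.789185 / 47.6 = 1.7183 m

1.7183


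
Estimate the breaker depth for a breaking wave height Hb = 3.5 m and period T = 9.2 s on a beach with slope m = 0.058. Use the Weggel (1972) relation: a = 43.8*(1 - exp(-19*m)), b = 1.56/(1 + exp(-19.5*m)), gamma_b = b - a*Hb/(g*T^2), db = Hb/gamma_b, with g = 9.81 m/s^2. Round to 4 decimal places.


a = 43.8 * (1 - exp(-19 * m))
exp(-19 * 0.058) = exp(-1.1020) = 0.332206
a = 43.8 * (1 - 0.332206) = 29.249377
b = 1.56 / (1 + exp(-19.5 * m))
exp(-19.5 * 0.058) = exp(-1.1310) = 0.322710
b = 1.56 / (1 + 0.322710) = 1.179397
Hb / (g * T^2) = 3.5 / (9.81 * 9.2^2) = 3.5 / 830.3184 = 0.00421525
gamma_b = b - a * Hb/(g*T^2) = 1.179397 - 29.249377 * 0.00421525 = 1.056103
db = Hb / gamma_b = 3.5 / 1.056103
db = 3.3141 m

3.3141


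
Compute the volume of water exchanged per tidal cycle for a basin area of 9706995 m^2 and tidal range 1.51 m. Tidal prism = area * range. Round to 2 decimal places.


Tidal prism = Area * Tidal range
P = 9706995 * 1.51
P = 14657562.45 m^3

14657562.45


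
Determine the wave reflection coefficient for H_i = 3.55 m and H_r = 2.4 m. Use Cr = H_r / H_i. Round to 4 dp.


Cr = H_r / H_i
Cr = 2.4 / 3.55
Cr = 0.6761

0.6761


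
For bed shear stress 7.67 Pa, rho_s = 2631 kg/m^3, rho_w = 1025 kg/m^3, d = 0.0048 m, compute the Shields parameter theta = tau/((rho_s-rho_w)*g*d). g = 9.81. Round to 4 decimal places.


theta = tau / ((rho_s - rho_w) * g * d)
rho_s - rho_w = 2631 - 1025 = 1606
Denominator = 1606 * 9.81 * 0.0048 = 75.623328
theta = 7.67 / 75.623328
theta = 0.1014

0.1014


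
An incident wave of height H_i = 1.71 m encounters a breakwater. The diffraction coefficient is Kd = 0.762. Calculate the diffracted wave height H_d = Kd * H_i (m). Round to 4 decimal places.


H_d = Kd * H_i
H_d = 0.762 * 1.71
H_d = 1.3030 m

1.3030


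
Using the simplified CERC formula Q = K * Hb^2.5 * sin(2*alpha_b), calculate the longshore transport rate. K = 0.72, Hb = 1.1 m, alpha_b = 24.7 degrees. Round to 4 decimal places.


Q = K * Hb^2.5 * sin(2 * alpha_b)
Hb^2.5 = 1.1^2.5 = 1.269059
sin(2 * 24.7) = sin(49.4) = 0.759271
Q = 0.72 * 1.269059 * 0.759271
Q = 0.6938 m^3/s

0.6938


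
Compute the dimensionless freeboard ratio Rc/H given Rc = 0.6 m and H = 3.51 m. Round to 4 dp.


Relative freeboard = Rc / H
= 0.6 / 3.51
= 0.1709

0.1709


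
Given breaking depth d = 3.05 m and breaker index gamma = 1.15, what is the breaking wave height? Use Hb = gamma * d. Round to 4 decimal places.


Hb = gamma * d
Hb = 1.15 * 3.05
Hb = 3.5075 m

3.5075


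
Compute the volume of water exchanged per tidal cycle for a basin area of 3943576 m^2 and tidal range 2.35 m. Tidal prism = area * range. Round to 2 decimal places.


Tidal prism = Area * Tidal range
P = 3943576 * 2.35
P = 9267403.60 m^3

9267403.60


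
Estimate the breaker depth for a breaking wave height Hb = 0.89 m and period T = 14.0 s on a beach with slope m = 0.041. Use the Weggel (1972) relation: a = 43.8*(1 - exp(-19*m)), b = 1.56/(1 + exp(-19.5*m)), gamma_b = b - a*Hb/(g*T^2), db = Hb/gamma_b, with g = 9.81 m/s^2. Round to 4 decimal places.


a = 43.8 * (1 - exp(-19 * m))
exp(-19 * 0.041) = exp(-0.7790) = 0.458865
a = 43.8 * (1 - 0.458865) = 23.701728
b = 1.56 / (1 + exp(-19.5 * m))
exp(-19.5 * 0.041) = exp(-0.7995) = 0.449554
b = 1.56 / (1 + 0.449554) = 1.076193
Hb / (g * T^2) = 0.89 / (9.81 * 14.0^2) = 0.89 / 1922.7600 = 0.00046288
gamma_b = b - a * Hb/(g*T^2) = 1.076193 - 23.701728 * 0.00046288 = 1.065222
db = Hb / gamma_b = 0.89 / 1.065222
db = 0.8355 m

0.8355


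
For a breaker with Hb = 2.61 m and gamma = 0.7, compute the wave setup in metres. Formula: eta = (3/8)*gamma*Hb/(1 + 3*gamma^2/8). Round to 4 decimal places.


eta = (3/8) * gamma * Hb / (1 + 3*gamma^2/8)
Numerator = (3/8) * 0.7 * 2.61 = 0.685125
Denominator = 1 + 3*0.7^2/8 = 1 + 0.183750 = 1.183750
eta = 0.685125 / 1.183750
eta = 0.5788 m

0.5788


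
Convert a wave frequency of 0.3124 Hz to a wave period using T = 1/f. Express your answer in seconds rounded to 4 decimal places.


T = 1 / f
T = 1 / 0.3124
T = 3.2010 s

3.2010


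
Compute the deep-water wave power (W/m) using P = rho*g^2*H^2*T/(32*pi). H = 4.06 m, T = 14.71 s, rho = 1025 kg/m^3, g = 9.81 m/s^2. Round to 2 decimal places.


P = rho * g^2 * H^2 * T / (32 * pi)
P = 1025 * 9.81^2 * 4.06^2 * 14.71 / (32 * pi)
P = 1025 * 96.2361 * 16.4836 * 14.71 / 100.53096
P = 237917.71 W/m

237917.71


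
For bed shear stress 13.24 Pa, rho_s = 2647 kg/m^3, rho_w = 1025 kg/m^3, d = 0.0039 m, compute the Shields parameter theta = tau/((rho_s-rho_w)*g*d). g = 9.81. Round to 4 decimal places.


theta = tau / ((rho_s - rho_w) * g * d)
rho_s - rho_w = 2647 - 1025 = 1622
Denominator = 1622 * 9.81 * 0.0039 = 62.056098
theta = 13.24 / 62.056098
theta = 0.2134

0.2134


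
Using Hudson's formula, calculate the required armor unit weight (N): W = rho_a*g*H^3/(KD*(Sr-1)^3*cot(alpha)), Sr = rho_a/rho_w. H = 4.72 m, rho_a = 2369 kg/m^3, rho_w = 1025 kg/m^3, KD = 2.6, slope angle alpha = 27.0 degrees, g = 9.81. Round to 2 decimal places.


Sr = rho_a / rho_w = 2369 / 1025 = 2.311220
(Sr - 1) = 1.311220
(Sr - 1)^3 = 2.254375
cot(27.0) = 1 / tan(27.0) = 1 / 0.509525 = 1.962611
Numerator = 2369 * 9.81 * 4.72^3 = 2443768.5086
Denominator = 2.6 * 2.254375 * 1.962611 = 11.503597
W = 2443768.5086 / 11.503597
W = 212435.15 N

212435.15


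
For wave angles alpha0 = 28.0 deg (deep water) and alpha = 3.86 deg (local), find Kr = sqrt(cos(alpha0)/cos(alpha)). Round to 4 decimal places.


Kr = sqrt(cos(alpha0) / cos(alpha))
cos(28.0) = 0.882948
cos(3.86) = 0.997732
Kr = sqrt(0.882948 / 0.997732)
Kr = sqrt(0.884955)
Kr = 0.9407

0.9407


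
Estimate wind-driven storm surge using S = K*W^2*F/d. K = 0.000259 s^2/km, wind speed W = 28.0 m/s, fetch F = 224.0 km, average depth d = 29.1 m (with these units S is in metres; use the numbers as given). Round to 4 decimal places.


S = K * W^2 * F / d
W^2 = 28.0^2 = 784.00
S = 0.000259 * 784.00 * 224.0 / 29.1
Numerator = 0.000259 * 784.00 * 224.0 = 45.484544
S = 45.484544 / 29.1 = 1.5630 m

1.5630


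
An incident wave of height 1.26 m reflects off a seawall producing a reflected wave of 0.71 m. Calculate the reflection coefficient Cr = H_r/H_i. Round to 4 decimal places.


Cr = H_r / H_i
Cr = 0.71 / 1.26
Cr = 0.5635

0.5635


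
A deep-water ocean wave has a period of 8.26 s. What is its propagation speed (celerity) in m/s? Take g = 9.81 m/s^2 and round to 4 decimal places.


We use the deep-water celerity formula:
C = g * T / (2 * pi)
C = 9.81 * 8.26 / (2 * 3.14159...)
C = 81.030600 / 6.283185
C = 12.8964 m/s

12.8964


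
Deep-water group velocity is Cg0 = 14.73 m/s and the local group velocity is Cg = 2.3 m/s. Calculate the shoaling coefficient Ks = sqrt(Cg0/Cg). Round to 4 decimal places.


Ks = sqrt(Cg0 / Cg)
Ks = sqrt(14.73 / 2.3)
Ks = sqrt(6.4043)
Ks = 2.5307

2.5307


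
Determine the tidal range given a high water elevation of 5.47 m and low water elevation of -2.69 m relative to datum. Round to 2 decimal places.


Tidal range = High water - Low water
Tidal range = 5.47 - (-2.69)
Tidal range = 8.16 m

8.16


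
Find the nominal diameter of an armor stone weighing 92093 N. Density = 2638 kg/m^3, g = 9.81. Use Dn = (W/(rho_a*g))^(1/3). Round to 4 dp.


V = W / (rho_a * g)
V = 92093 / (2638 * 9.81)
V = 92093 / 25878.78
V = 3.558630 m^3
Dn = V^(1/3) = 3.558630^(1/3)
Dn = 1.5267 m

1.5267


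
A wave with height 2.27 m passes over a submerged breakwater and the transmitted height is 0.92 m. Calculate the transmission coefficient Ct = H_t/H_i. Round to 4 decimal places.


Ct = H_t / H_i
Ct = 0.92 / 2.27
Ct = 0.4053

0.4053


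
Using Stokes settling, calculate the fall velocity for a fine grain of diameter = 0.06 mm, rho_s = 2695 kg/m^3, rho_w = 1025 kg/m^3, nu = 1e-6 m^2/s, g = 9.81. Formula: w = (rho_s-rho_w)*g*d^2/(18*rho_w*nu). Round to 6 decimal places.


w = (rho_s - rho_w) * g * d^2 / (18 * rho_w * nu)
d = 0.06 mm = 0.000060 m
rho_s - rho_w = 2695 - 1025 = 1670
Numerator = 1670 * 9.81 * (0.000060)^2 = 0.000058977720
Denominator = 18 * 1025 * 1e-6 = 0.018450
w = 0.003197 m/s

0.003197


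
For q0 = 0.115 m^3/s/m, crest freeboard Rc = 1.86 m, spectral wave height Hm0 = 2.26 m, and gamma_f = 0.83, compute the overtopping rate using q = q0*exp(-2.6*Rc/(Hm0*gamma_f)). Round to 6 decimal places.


q = q0 * exp(-2.6 * Rc / (Hm0 * gamma_f))
Exponent = -2.6 * 1.86 / (2.26 * 0.83)
= -2.6 * 1.86 / 1.8758
= -2.578100
exp(-2.578100) = 0.075918
q = 0.115 * 0.075918
q = 0.008731 m^3/s/m

0.008731


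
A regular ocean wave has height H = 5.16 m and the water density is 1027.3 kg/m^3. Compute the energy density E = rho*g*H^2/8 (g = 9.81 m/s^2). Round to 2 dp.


E = (1/8) * rho * g * H^2
E = (1/8) * 1027.3 * 9.81 * 5.16^2
E = 0.125 * 1027.3 * 9.81 * 26.6256
E = 33540.98 J/m^2

33540.98


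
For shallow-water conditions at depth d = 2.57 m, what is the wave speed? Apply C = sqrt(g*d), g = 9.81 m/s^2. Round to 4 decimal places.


Using the shallow-water approximation:
C = sqrt(g * d) = sqrt(9.81 * 2.57)
C = sqrt(25.2117)
C = 5.0211 m/s

5.0211


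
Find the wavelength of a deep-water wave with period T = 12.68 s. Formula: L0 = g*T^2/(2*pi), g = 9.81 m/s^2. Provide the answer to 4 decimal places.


L0 = g * T^2 / (2 * pi)
L0 = 9.81 * 12.68^2 / (2 * pi)
L0 = 9.81 * 160.7824 / 6.28319
L0 = 1577.2753 / 6.28319
L0 = 251.0312 m

251.0312


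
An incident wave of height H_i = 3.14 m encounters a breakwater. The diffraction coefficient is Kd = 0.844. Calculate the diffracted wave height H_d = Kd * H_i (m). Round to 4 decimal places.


H_d = Kd * H_i
H_d = 0.844 * 3.14
H_d = 2.6502 m

2.6502


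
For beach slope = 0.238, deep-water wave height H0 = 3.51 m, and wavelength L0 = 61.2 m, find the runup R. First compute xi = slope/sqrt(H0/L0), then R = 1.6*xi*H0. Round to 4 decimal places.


xi = slope / sqrt(H0/L0)
H0/L0 = 3.51/61.2 = 0.057353
sqrt(0.057353) = 0.239485
xi = 0.238 / 0.239485 = 0.993800
R = 1.6 * xi * H0 = 1.6 * 0.993800 * 3.51
R = 5.5812 m

5.5812


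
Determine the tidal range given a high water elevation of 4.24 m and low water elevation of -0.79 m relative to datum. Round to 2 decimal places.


Tidal range = High water - Low water
Tidal range = 4.24 - (-0.79)
Tidal range = 5.03 m

5.03


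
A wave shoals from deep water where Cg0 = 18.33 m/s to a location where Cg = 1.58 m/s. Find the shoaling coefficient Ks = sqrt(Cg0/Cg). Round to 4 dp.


Ks = sqrt(Cg0 / Cg)
Ks = sqrt(18.33 / 1.58)
Ks = sqrt(11.6013)
Ks = 3.4061

3.4061


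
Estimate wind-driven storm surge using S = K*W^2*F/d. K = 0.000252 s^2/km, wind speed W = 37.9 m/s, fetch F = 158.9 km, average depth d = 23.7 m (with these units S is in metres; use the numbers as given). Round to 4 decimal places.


S = K * W^2 * F / d
W^2 = 37.9^2 = 1436.41
S = 0.000252 * 1436.41 * 158.9 / 23.7
Numerator = 0.000252 * 1436.41 * 158.9 = 57.517878
S = 57.517878 / 23.7 = 2.4269 m

2.4269


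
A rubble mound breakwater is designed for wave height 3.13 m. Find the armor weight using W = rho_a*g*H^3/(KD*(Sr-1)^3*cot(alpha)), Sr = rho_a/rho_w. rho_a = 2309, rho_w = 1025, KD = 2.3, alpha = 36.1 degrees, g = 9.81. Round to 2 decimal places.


Sr = rho_a / rho_w = 2309 / 1025 = 2.252683
(Sr - 1) = 1.252683
(Sr - 1)^3 = 1.965728
cot(36.1) = 1 / tan(36.1) = 1 / 0.729213 = 1.371342
Numerator = 2309 * 9.81 * 3.13^3 = 694585.8840
Denominator = 2.3 * 1.965728 * 1.371342 = 6.200078
W = 694585.8840 / 6.200078
W = 112028.56 N

112028.56


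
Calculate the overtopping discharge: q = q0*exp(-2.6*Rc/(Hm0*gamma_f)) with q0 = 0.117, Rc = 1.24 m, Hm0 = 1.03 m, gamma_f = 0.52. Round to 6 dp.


q = q0 * exp(-2.6 * Rc / (Hm0 * gamma_f))
Exponent = -2.6 * 1.24 / (1.03 * 0.52)
= -2.6 * 1.24 / 0.5356
= -6.019417
exp(-6.019417) = 0.002431
q = 0.117 * 0.002431
q = 0.000284 m^3/s/m

0.000284


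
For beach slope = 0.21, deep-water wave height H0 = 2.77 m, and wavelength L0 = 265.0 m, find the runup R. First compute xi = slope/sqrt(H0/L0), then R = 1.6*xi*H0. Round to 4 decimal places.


xi = slope / sqrt(H0/L0)
H0/L0 = 2.77/265.0 = 0.010453
sqrt(0.010453) = 0.102239
xi = 0.21 / 0.102239 = 2.054009
R = 1.6 * xi * H0 = 1.6 * 2.054009 * 2.77
R = 9.1034 m

9.1034


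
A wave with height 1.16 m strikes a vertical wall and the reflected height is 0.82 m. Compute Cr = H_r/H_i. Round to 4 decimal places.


Cr = H_r / H_i
Cr = 0.82 / 1.16
Cr = 0.7069

0.7069


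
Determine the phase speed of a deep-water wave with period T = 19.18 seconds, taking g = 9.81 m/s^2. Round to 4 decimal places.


We use the deep-water celerity formula:
C = g * T / (2 * pi)
C = 9.81 * 19.18 / (2 * 3.14159...)
C = 188.155800 / 6.283185
C = 29.9459 m/s

29.9459


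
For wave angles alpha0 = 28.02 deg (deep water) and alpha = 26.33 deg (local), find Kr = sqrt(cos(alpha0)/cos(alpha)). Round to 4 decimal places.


Kr = sqrt(cos(alpha0) / cos(alpha))
cos(28.02) = 0.882784
cos(26.33) = 0.896254
Kr = sqrt(0.882784 / 0.896254)
Kr = sqrt(0.984970)
Kr = 0.9925

0.9925


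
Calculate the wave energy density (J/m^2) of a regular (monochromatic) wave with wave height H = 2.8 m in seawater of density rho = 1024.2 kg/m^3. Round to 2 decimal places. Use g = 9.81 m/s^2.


E = (1/8) * rho * g * H^2
E = (1/8) * 1024.2 * 9.81 * 2.8^2
E = 0.125 * 1024.2 * 9.81 * 7.8400
E = 9846.45 J/m^2

9846.45


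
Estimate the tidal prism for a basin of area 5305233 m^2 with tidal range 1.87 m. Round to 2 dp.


Tidal prism = Area * Tidal range
P = 5305233 * 1.87
P = 9920785.71 m^3

9920785.71


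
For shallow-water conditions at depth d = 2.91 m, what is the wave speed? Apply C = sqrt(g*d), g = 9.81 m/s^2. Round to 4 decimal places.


Using the shallow-water approximation:
C = sqrt(g * d) = sqrt(9.81 * 2.91)
C = sqrt(28.5471)
C = 5.3429 m/s

5.3429


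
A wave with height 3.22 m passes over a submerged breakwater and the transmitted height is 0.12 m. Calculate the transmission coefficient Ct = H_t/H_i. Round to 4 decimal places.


Ct = H_t / H_i
Ct = 0.12 / 3.22
Ct = 0.0373

0.0373


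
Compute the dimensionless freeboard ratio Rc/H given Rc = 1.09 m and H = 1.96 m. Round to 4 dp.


Relative freeboard = Rc / H
= 1.09 / 1.96
= 0.5561

0.5561


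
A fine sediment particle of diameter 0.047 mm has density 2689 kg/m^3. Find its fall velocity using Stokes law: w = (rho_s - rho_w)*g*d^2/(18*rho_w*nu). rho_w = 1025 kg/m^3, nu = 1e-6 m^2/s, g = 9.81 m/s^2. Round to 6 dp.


w = (rho_s - rho_w) * g * d^2 / (18 * rho_w * nu)
d = 0.047 mm = 0.000047 m
rho_s - rho_w = 2689 - 1025 = 1664
Numerator = 1664 * 9.81 * (0.000047)^2 = 0.000036059363
Denominator = 18 * 1025 * 1e-6 = 0.018450
w = 0.001954 m/s

0.001954


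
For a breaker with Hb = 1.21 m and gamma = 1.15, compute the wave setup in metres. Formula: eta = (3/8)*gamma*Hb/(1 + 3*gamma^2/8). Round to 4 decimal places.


eta = (3/8) * gamma * Hb / (1 + 3*gamma^2/8)
Numerator = (3/8) * 1.15 * 1.21 = 0.521812
Denominator = 1 + 3*1.15^2/8 = 1 + 0.495938 = 1.495938
eta = 0.521812 / 1.495938
eta = 0.3488 m

0.3488


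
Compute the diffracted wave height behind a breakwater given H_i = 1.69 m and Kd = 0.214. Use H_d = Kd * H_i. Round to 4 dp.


H_d = Kd * H_i
H_d = 0.214 * 1.69
H_d = 0.3617 m

0.3617


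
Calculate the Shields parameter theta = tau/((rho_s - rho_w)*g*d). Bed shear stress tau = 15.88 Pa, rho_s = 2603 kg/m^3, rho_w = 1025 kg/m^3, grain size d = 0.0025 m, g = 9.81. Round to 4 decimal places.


theta = tau / ((rho_s - rho_w) * g * d)
rho_s - rho_w = 2603 - 1025 = 1578
Denominator = 1578 * 9.81 * 0.0025 = 38.700450
theta = 15.88 / 38.700450
theta = 0.4103

0.4103


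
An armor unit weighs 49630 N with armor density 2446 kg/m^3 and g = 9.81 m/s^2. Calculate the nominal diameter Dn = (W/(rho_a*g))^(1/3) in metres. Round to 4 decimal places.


V = W / (rho_a * g)
V = 49630 / (2446 * 9.81)
V = 49630 / 23995.26
V = 2.068325 m^3
Dn = V^(1/3) = 2.068325^(1/3)
Dn = 1.2741 m

1.2741


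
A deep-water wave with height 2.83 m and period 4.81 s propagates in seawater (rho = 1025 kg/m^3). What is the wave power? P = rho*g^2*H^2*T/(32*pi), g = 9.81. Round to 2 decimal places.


P = rho * g^2 * H^2 * T / (32 * pi)
P = 1025 * 9.81^2 * 2.83^2 * 4.81 / (32 * pi)
P = 1025 * 96.2361 * 8.0089 * 4.81 / 100.53096
P = 37798.97 W/m

37798.97


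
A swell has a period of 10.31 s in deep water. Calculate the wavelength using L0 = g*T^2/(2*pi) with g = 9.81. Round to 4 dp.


L0 = g * T^2 / (2 * pi)
L0 = 9.81 * 10.31^2 / (2 * pi)
L0 = 9.81 * 106.2961 / 6.28319
L0 = 1042.7647 / 6.28319
L0 = 165.9612 m

165.9612


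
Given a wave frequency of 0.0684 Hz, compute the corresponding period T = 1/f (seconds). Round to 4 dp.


T = 1 / f
T = 1 / 0.0684
T = 14.6199 s

14.6199


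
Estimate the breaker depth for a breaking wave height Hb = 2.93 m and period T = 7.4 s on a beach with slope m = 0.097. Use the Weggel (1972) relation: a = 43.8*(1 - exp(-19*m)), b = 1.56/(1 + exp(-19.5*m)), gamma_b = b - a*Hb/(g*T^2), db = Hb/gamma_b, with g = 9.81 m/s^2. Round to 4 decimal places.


a = 43.8 * (1 - exp(-19 * m))
exp(-19 * 0.097) = exp(-1.8430) = 0.158342
a = 43.8 * (1 - 0.158342) = 36.864634
b = 1.56 / (1 + exp(-19.5 * m))
exp(-19.5 * 0.097) = exp(-1.8915) = 0.150845
b = 1.56 / (1 + 0.150845) = 1.355525
Hb / (g * T^2) = 2.93 / (9.81 * 7.4^2) = 2.93 / 537.1956 = 0.00545425
gamma_b = b - a * Hb/(g*T^2) = 1.355525 - 36.864634 * 0.00545425 = 1.154456
db = Hb / gamma_b = 2.93 / 1.154456
db = 2.5380 m

2.5380


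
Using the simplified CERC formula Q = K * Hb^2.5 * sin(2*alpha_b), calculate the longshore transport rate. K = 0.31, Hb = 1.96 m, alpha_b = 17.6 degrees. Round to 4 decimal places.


Q = K * Hb^2.5 * sin(2 * alpha_b)
Hb^2.5 = 1.96^2.5 = 5.378240
sin(2 * 17.6) = sin(35.2) = 0.576432
Q = 0.31 * 5.378240 * 0.576432
Q = 0.9611 m^3/s

0.9611


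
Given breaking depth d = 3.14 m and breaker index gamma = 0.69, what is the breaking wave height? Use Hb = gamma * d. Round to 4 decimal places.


Hb = gamma * d
Hb = 0.69 * 3.14
Hb = 2.1666 m

2.1666


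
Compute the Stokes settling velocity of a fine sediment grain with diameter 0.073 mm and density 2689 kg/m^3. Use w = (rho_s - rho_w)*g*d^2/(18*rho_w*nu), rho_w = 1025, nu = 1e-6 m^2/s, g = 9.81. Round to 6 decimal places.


w = (rho_s - rho_w) * g * d^2 / (18 * rho_w * nu)
d = 0.073 mm = 0.000073 m
rho_s - rho_w = 2689 - 1025 = 1664
Numerator = 1664 * 9.81 * (0.000073)^2 = 0.000086989743
Denominator = 18 * 1025 * 1e-6 = 0.018450
w = 0.004715 m/s

0.004715


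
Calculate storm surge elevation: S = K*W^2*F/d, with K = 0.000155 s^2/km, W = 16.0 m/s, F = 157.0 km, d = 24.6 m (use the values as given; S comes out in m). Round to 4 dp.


S = K * W^2 * F / d
W^2 = 16.0^2 = 256.00
S = 0.000155 * 256.00 * 157.0 / 24.6
Numerator = 0.000155 * 256.00 * 157.0 = 6.229760
S = 6.229760 / 24.6 = 0.2532 m

0.2532


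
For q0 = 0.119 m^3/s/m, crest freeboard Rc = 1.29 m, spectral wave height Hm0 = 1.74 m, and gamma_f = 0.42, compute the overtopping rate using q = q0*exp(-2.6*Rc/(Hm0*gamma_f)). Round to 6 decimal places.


q = q0 * exp(-2.6 * Rc / (Hm0 * gamma_f))
Exponent = -2.6 * 1.29 / (1.74 * 0.42)
= -2.6 * 1.29 / 0.7308
= -4.589491
exp(-4.589491) = 0.010158
q = 0.119 * 0.010158
q = 0.001209 m^3/s/m

0.001209


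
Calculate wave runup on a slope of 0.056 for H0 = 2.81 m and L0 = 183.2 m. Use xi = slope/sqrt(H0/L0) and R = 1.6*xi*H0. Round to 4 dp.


xi = slope / sqrt(H0/L0)
H0/L0 = 2.81/183.2 = 0.015338
sqrt(0.015338) = 0.123848
xi = 0.056 / 0.123848 = 0.452166
R = 1.6 * xi * H0 = 1.6 * 0.452166 * 2.81
R = 2.0329 m

2.0329


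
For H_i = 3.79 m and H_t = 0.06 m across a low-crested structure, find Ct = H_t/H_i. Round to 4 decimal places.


Ct = H_t / H_i
Ct = 0.06 / 3.79
Ct = 0.0158

0.0158


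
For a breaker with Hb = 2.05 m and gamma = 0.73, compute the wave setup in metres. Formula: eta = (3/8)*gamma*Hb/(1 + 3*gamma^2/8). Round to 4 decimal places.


eta = (3/8) * gamma * Hb / (1 + 3*gamma^2/8)
Numerator = (3/8) * 0.73 * 2.05 = 0.561187
Denominator = 1 + 3*0.73^2/8 = 1 + 0.199838 = 1.199838
eta = 0.561187 / 1.199838
eta = 0.4677 m

0.4677


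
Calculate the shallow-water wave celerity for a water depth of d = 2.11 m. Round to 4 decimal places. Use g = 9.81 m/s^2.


Using the shallow-water approximation:
C = sqrt(g * d) = sqrt(9.81 * 2.11)
C = sqrt(20.6991)
C = 4.5496 m/s

4.5496


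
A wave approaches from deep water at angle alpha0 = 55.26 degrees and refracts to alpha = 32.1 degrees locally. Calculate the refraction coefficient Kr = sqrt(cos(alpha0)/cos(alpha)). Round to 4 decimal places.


Kr = sqrt(cos(alpha0) / cos(alpha))
cos(55.26) = 0.569853
cos(32.1) = 0.847122
Kr = sqrt(0.569853 / 0.847122)
Kr = sqrt(0.672693)
Kr = 0.8202

0.8202


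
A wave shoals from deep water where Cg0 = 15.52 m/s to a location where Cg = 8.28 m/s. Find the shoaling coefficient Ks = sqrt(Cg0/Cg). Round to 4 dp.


Ks = sqrt(Cg0 / Cg)
Ks = sqrt(15.52 / 8.28)
Ks = sqrt(1.8744)
Ks = 1.3691

1.3691


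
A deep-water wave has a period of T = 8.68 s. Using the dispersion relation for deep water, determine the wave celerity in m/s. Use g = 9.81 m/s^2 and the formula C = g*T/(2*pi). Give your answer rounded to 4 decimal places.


We use the deep-water celerity formula:
C = g * T / (2 * pi)
C = 9.81 * 8.68 / (2 * 3.14159...)
C = 85.150800 / 6.283185
C = 13.5522 m/s

13.5522


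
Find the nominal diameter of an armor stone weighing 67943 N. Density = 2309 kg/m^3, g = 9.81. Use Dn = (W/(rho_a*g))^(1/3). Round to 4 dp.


V = W / (rho_a * g)
V = 67943 / (2309 * 9.81)
V = 67943 / 22651.29
V = 2.999520 m^3
Dn = V^(1/3) = 2.999520^(1/3)
Dn = 1.4422 m

1.4422


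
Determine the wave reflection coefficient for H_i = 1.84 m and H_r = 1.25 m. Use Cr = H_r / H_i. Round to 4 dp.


Cr = H_r / H_i
Cr = 1.25 / 1.84
Cr = 0.6793

0.6793


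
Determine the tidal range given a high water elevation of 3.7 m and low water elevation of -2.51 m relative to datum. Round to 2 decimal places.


Tidal range = High water - Low water
Tidal range = 3.7 - (-2.51)
Tidal range = 6.21 m

6.21


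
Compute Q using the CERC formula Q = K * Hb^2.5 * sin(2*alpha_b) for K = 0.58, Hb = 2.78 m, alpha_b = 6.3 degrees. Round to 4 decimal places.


Q = K * Hb^2.5 * sin(2 * alpha_b)
Hb^2.5 = 2.78^2.5 = 12.885818
sin(2 * 6.3) = sin(12.6) = 0.218143
Q = 0.58 * 12.885818 * 0.218143
Q = 1.6304 m^3/s

1.6304


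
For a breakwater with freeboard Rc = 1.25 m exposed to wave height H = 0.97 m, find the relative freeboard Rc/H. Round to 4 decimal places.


Relative freeboard = Rc / H
= 1.25 / 0.97
= 1.2887

1.2887


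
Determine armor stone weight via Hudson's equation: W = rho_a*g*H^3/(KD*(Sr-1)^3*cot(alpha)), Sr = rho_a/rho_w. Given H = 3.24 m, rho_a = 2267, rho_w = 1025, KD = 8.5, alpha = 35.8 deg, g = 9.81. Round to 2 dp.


Sr = rho_a / rho_w = 2267 / 1025 = 2.211707
(Sr - 1) = 1.211707
(Sr - 1)^3 = 1.779071
cot(35.8) = 1 / tan(35.8) = 1 / 0.721223 = 1.386534
Numerator = 2267 * 9.81 * 3.24^3 = 756407.0328
Denominator = 8.5 * 1.779071 * 1.386534 = 20.967309
W = 756407.0328 / 20.967309
W = 36075.54 N

36075.54


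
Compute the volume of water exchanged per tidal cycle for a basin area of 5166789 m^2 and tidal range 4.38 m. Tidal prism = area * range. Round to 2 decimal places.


Tidal prism = Area * Tidal range
P = 5166789 * 4.38
P = 22630535.82 m^3

22630535.82


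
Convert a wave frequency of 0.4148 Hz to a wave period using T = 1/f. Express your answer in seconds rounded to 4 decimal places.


T = 1 / f
T = 1 / 0.4148
T = 2.4108 s

2.4108


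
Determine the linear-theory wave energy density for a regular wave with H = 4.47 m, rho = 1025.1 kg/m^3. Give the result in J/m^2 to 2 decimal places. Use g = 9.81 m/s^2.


E = (1/8) * rho * g * H^2
E = (1/8) * 1025.1 * 9.81 * 4.47^2
E = 0.125 * 1025.1 * 9.81 * 19.9809
E = 25116.57 J/m^2

25116.57


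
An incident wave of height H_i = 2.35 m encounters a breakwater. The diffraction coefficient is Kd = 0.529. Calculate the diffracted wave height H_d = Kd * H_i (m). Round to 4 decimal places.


H_d = Kd * H_i
H_d = 0.529 * 2.35
H_d = 1.2432 m

1.2432


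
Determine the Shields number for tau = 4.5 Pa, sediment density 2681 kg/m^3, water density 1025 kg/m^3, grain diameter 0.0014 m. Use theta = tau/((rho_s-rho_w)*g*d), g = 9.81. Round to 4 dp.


theta = tau / ((rho_s - rho_w) * g * d)
rho_s - rho_w = 2681 - 1025 = 1656
Denominator = 1656 * 9.81 * 0.0014 = 22.743504
theta = 4.5 / 22.743504
theta = 0.1979

0.1979


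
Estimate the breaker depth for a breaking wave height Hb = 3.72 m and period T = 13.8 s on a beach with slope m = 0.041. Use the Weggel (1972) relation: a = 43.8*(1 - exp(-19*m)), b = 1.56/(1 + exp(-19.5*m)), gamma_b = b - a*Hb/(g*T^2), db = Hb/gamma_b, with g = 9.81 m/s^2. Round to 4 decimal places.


a = 43.8 * (1 - exp(-19 * m))
exp(-19 * 0.041) = exp(-0.7790) = 0.458865
a = 43.8 * (1 - 0.458865) = 23.701728
b = 1.56 / (1 + exp(-19.5 * m))
exp(-19.5 * 0.041) = exp(-0.7995) = 0.449554
b = 1.56 / (1 + 0.449554) = 1.076193
Hb / (g * T^2) = 3.72 / (9.81 * 13.8^2) = 3.72 / 1868.2164 = 0.00199120
gamma_b = b - a * Hb/(g*T^2) = 1.076193 - 23.701728 * 0.00199120 = 1.028998
db = Hb / gamma_b = 3.72 / 1.028998
db = 3.6152 m

3.6152


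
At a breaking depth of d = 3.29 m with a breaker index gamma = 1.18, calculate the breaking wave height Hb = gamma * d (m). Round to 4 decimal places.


Hb = gamma * d
Hb = 1.18 * 3.29
Hb = 3.8822 m

3.8822


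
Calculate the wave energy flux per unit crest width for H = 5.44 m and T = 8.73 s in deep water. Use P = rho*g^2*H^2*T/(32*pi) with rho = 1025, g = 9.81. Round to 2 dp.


P = rho * g^2 * H^2 * T / (32 * pi)
P = 1025 * 9.81^2 * 5.44^2 * 8.73 / (32 * pi)
P = 1025 * 96.2361 * 29.5936 * 8.73 / 100.53096
P = 253497.73 W/m

253497.73
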